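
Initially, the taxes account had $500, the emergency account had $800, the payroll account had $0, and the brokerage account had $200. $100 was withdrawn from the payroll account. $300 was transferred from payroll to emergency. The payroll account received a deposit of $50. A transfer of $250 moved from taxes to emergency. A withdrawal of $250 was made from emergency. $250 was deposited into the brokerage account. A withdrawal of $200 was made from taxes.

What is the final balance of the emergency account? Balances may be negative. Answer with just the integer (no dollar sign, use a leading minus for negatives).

Answer: 1100

Derivation:
Tracking account balances step by step:
Start: taxes=500, emergency=800, payroll=0, brokerage=200
Event 1 (withdraw 100 from payroll): payroll: 0 - 100 = -100. Balances: taxes=500, emergency=800, payroll=-100, brokerage=200
Event 2 (transfer 300 payroll -> emergency): payroll: -100 - 300 = -400, emergency: 800 + 300 = 1100. Balances: taxes=500, emergency=1100, payroll=-400, brokerage=200
Event 3 (deposit 50 to payroll): payroll: -400 + 50 = -350. Balances: taxes=500, emergency=1100, payroll=-350, brokerage=200
Event 4 (transfer 250 taxes -> emergency): taxes: 500 - 250 = 250, emergency: 1100 + 250 = 1350. Balances: taxes=250, emergency=1350, payroll=-350, brokerage=200
Event 5 (withdraw 250 from emergency): emergency: 1350 - 250 = 1100. Balances: taxes=250, emergency=1100, payroll=-350, brokerage=200
Event 6 (deposit 250 to brokerage): brokerage: 200 + 250 = 450. Balances: taxes=250, emergency=1100, payroll=-350, brokerage=450
Event 7 (withdraw 200 from taxes): taxes: 250 - 200 = 50. Balances: taxes=50, emergency=1100, payroll=-350, brokerage=450

Final balance of emergency: 1100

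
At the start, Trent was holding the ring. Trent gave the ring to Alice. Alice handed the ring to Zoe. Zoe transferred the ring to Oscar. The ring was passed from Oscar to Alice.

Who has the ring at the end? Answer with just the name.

Tracking the ring through each event:
Start: Trent has the ring.
After event 1: Alice has the ring.
After event 2: Zoe has the ring.
After event 3: Oscar has the ring.
After event 4: Alice has the ring.

Answer: Alice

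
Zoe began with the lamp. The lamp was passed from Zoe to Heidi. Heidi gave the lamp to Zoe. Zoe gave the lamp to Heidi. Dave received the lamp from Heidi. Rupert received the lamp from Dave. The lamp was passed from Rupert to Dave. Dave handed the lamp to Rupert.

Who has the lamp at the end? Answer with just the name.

Tracking the lamp through each event:
Start: Zoe has the lamp.
After event 1: Heidi has the lamp.
After event 2: Zoe has the lamp.
After event 3: Heidi has the lamp.
After event 4: Dave has the lamp.
After event 5: Rupert has the lamp.
After event 6: Dave has the lamp.
After event 7: Rupert has the lamp.

Answer: Rupert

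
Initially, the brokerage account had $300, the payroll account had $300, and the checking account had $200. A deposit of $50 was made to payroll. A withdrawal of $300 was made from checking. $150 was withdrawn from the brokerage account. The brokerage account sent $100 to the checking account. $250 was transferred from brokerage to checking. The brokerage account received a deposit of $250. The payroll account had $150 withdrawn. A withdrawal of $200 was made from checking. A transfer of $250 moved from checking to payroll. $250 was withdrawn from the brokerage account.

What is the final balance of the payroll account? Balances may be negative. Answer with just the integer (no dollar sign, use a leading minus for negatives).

Answer: 450

Derivation:
Tracking account balances step by step:
Start: brokerage=300, payroll=300, checking=200
Event 1 (deposit 50 to payroll): payroll: 300 + 50 = 350. Balances: brokerage=300, payroll=350, checking=200
Event 2 (withdraw 300 from checking): checking: 200 - 300 = -100. Balances: brokerage=300, payroll=350, checking=-100
Event 3 (withdraw 150 from brokerage): brokerage: 300 - 150 = 150. Balances: brokerage=150, payroll=350, checking=-100
Event 4 (transfer 100 brokerage -> checking): brokerage: 150 - 100 = 50, checking: -100 + 100 = 0. Balances: brokerage=50, payroll=350, checking=0
Event 5 (transfer 250 brokerage -> checking): brokerage: 50 - 250 = -200, checking: 0 + 250 = 250. Balances: brokerage=-200, payroll=350, checking=250
Event 6 (deposit 250 to brokerage): brokerage: -200 + 250 = 50. Balances: brokerage=50, payroll=350, checking=250
Event 7 (withdraw 150 from payroll): payroll: 350 - 150 = 200. Balances: brokerage=50, payroll=200, checking=250
Event 8 (withdraw 200 from checking): checking: 250 - 200 = 50. Balances: brokerage=50, payroll=200, checking=50
Event 9 (transfer 250 checking -> payroll): checking: 50 - 250 = -200, payroll: 200 + 250 = 450. Balances: brokerage=50, payroll=450, checking=-200
Event 10 (withdraw 250 from brokerage): brokerage: 50 - 250 = -200. Balances: brokerage=-200, payroll=450, checking=-200

Final balance of payroll: 450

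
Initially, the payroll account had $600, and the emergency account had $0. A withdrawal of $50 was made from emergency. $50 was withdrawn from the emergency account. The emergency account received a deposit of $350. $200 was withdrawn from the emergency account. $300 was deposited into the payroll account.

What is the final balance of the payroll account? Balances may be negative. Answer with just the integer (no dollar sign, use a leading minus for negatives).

Tracking account balances step by step:
Start: payroll=600, emergency=0
Event 1 (withdraw 50 from emergency): emergency: 0 - 50 = -50. Balances: payroll=600, emergency=-50
Event 2 (withdraw 50 from emergency): emergency: -50 - 50 = -100. Balances: payroll=600, emergency=-100
Event 3 (deposit 350 to emergency): emergency: -100 + 350 = 250. Balances: payroll=600, emergency=250
Event 4 (withdraw 200 from emergency): emergency: 250 - 200 = 50. Balances: payroll=600, emergency=50
Event 5 (deposit 300 to payroll): payroll: 600 + 300 = 900. Balances: payroll=900, emergency=50

Final balance of payroll: 900

Answer: 900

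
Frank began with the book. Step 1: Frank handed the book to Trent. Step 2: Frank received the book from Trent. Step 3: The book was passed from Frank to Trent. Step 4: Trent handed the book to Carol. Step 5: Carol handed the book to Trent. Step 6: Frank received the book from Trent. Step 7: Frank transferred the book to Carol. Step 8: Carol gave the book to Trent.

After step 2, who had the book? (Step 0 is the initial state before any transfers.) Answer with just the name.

Tracking the book holder through step 2:
After step 0 (start): Frank
After step 1: Trent
After step 2: Frank

At step 2, the holder is Frank.

Answer: Frank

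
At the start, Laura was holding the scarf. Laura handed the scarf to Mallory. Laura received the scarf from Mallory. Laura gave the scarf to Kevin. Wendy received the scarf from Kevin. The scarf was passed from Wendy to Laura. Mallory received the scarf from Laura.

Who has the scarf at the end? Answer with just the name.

Tracking the scarf through each event:
Start: Laura has the scarf.
After event 1: Mallory has the scarf.
After event 2: Laura has the scarf.
After event 3: Kevin has the scarf.
After event 4: Wendy has the scarf.
After event 5: Laura has the scarf.
After event 6: Mallory has the scarf.

Answer: Mallory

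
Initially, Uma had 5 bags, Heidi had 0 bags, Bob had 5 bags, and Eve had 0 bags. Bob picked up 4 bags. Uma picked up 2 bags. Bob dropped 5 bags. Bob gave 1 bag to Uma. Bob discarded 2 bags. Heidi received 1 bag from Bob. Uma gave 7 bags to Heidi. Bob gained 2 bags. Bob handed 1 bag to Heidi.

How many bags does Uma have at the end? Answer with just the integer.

Tracking counts step by step:
Start: Uma=5, Heidi=0, Bob=5, Eve=0
Event 1 (Bob +4): Bob: 5 -> 9. State: Uma=5, Heidi=0, Bob=9, Eve=0
Event 2 (Uma +2): Uma: 5 -> 7. State: Uma=7, Heidi=0, Bob=9, Eve=0
Event 3 (Bob -5): Bob: 9 -> 4. State: Uma=7, Heidi=0, Bob=4, Eve=0
Event 4 (Bob -> Uma, 1): Bob: 4 -> 3, Uma: 7 -> 8. State: Uma=8, Heidi=0, Bob=3, Eve=0
Event 5 (Bob -2): Bob: 3 -> 1. State: Uma=8, Heidi=0, Bob=1, Eve=0
Event 6 (Bob -> Heidi, 1): Bob: 1 -> 0, Heidi: 0 -> 1. State: Uma=8, Heidi=1, Bob=0, Eve=0
Event 7 (Uma -> Heidi, 7): Uma: 8 -> 1, Heidi: 1 -> 8. State: Uma=1, Heidi=8, Bob=0, Eve=0
Event 8 (Bob +2): Bob: 0 -> 2. State: Uma=1, Heidi=8, Bob=2, Eve=0
Event 9 (Bob -> Heidi, 1): Bob: 2 -> 1, Heidi: 8 -> 9. State: Uma=1, Heidi=9, Bob=1, Eve=0

Uma's final count: 1

Answer: 1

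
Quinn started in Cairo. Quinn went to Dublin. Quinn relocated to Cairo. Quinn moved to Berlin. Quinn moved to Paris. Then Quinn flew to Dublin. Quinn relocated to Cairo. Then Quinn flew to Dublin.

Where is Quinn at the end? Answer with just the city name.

Tracking Quinn's location:
Start: Quinn is in Cairo.
After move 1: Cairo -> Dublin. Quinn is in Dublin.
After move 2: Dublin -> Cairo. Quinn is in Cairo.
After move 3: Cairo -> Berlin. Quinn is in Berlin.
After move 4: Berlin -> Paris. Quinn is in Paris.
After move 5: Paris -> Dublin. Quinn is in Dublin.
After move 6: Dublin -> Cairo. Quinn is in Cairo.
After move 7: Cairo -> Dublin. Quinn is in Dublin.

Answer: Dublin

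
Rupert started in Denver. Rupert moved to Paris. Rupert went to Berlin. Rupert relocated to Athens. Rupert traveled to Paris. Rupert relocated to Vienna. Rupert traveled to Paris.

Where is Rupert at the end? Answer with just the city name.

Answer: Paris

Derivation:
Tracking Rupert's location:
Start: Rupert is in Denver.
After move 1: Denver -> Paris. Rupert is in Paris.
After move 2: Paris -> Berlin. Rupert is in Berlin.
After move 3: Berlin -> Athens. Rupert is in Athens.
After move 4: Athens -> Paris. Rupert is in Paris.
After move 5: Paris -> Vienna. Rupert is in Vienna.
After move 6: Vienna -> Paris. Rupert is in Paris.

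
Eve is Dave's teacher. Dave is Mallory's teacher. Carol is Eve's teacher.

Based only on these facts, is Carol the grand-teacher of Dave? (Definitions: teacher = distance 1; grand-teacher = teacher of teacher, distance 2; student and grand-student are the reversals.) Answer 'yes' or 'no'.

Reconstructing the teacher chain from the given facts:
  Carol -> Eve -> Dave -> Mallory
(each arrow means 'teacher of the next')
Positions in the chain (0 = top):
  position of Carol: 0
  position of Eve: 1
  position of Dave: 2
  position of Mallory: 3

Carol is at position 0, Dave is at position 2; signed distance (j - i) = 2.
'grand-teacher' requires j - i = 2. Actual distance is 2, so the relation HOLDS.

Answer: yes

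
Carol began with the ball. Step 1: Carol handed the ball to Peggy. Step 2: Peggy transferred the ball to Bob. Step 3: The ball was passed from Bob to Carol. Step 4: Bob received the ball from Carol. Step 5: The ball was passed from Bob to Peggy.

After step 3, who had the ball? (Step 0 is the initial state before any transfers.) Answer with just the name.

Answer: Carol

Derivation:
Tracking the ball holder through step 3:
After step 0 (start): Carol
After step 1: Peggy
After step 2: Bob
After step 3: Carol

At step 3, the holder is Carol.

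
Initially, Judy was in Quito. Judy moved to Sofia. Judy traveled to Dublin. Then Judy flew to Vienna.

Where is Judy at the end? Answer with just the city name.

Answer: Vienna

Derivation:
Tracking Judy's location:
Start: Judy is in Quito.
After move 1: Quito -> Sofia. Judy is in Sofia.
After move 2: Sofia -> Dublin. Judy is in Dublin.
After move 3: Dublin -> Vienna. Judy is in Vienna.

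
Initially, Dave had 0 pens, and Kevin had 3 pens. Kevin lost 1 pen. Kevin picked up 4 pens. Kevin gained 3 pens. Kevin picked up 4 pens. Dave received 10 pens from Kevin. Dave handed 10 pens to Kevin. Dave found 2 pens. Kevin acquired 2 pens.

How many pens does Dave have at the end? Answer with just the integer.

Tracking counts step by step:
Start: Dave=0, Kevin=3
Event 1 (Kevin -1): Kevin: 3 -> 2. State: Dave=0, Kevin=2
Event 2 (Kevin +4): Kevin: 2 -> 6. State: Dave=0, Kevin=6
Event 3 (Kevin +3): Kevin: 6 -> 9. State: Dave=0, Kevin=9
Event 4 (Kevin +4): Kevin: 9 -> 13. State: Dave=0, Kevin=13
Event 5 (Kevin -> Dave, 10): Kevin: 13 -> 3, Dave: 0 -> 10. State: Dave=10, Kevin=3
Event 6 (Dave -> Kevin, 10): Dave: 10 -> 0, Kevin: 3 -> 13. State: Dave=0, Kevin=13
Event 7 (Dave +2): Dave: 0 -> 2. State: Dave=2, Kevin=13
Event 8 (Kevin +2): Kevin: 13 -> 15. State: Dave=2, Kevin=15

Dave's final count: 2

Answer: 2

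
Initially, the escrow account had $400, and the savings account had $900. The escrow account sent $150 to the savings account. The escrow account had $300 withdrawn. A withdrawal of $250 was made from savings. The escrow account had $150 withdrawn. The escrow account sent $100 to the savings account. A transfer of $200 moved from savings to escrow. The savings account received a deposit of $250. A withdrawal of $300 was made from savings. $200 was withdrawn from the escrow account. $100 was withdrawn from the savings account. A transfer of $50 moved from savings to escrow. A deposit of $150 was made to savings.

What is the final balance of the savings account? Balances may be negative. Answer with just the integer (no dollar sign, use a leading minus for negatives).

Tracking account balances step by step:
Start: escrow=400, savings=900
Event 1 (transfer 150 escrow -> savings): escrow: 400 - 150 = 250, savings: 900 + 150 = 1050. Balances: escrow=250, savings=1050
Event 2 (withdraw 300 from escrow): escrow: 250 - 300 = -50. Balances: escrow=-50, savings=1050
Event 3 (withdraw 250 from savings): savings: 1050 - 250 = 800. Balances: escrow=-50, savings=800
Event 4 (withdraw 150 from escrow): escrow: -50 - 150 = -200. Balances: escrow=-200, savings=800
Event 5 (transfer 100 escrow -> savings): escrow: -200 - 100 = -300, savings: 800 + 100 = 900. Balances: escrow=-300, savings=900
Event 6 (transfer 200 savings -> escrow): savings: 900 - 200 = 700, escrow: -300 + 200 = -100. Balances: escrow=-100, savings=700
Event 7 (deposit 250 to savings): savings: 700 + 250 = 950. Balances: escrow=-100, savings=950
Event 8 (withdraw 300 from savings): savings: 950 - 300 = 650. Balances: escrow=-100, savings=650
Event 9 (withdraw 200 from escrow): escrow: -100 - 200 = -300. Balances: escrow=-300, savings=650
Event 10 (withdraw 100 from savings): savings: 650 - 100 = 550. Balances: escrow=-300, savings=550
Event 11 (transfer 50 savings -> escrow): savings: 550 - 50 = 500, escrow: -300 + 50 = -250. Balances: escrow=-250, savings=500
Event 12 (deposit 150 to savings): savings: 500 + 150 = 650. Balances: escrow=-250, savings=650

Final balance of savings: 650

Answer: 650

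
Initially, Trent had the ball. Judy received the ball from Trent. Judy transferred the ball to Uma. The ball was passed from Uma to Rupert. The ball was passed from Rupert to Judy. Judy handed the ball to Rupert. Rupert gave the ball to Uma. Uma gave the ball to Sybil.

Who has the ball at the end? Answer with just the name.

Tracking the ball through each event:
Start: Trent has the ball.
After event 1: Judy has the ball.
After event 2: Uma has the ball.
After event 3: Rupert has the ball.
After event 4: Judy has the ball.
After event 5: Rupert has the ball.
After event 6: Uma has the ball.
After event 7: Sybil has the ball.

Answer: Sybil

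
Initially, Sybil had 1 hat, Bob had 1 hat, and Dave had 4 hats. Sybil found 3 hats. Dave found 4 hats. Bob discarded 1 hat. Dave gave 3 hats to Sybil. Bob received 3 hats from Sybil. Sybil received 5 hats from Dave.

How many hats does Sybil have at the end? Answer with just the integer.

Tracking counts step by step:
Start: Sybil=1, Bob=1, Dave=4
Event 1 (Sybil +3): Sybil: 1 -> 4. State: Sybil=4, Bob=1, Dave=4
Event 2 (Dave +4): Dave: 4 -> 8. State: Sybil=4, Bob=1, Dave=8
Event 3 (Bob -1): Bob: 1 -> 0. State: Sybil=4, Bob=0, Dave=8
Event 4 (Dave -> Sybil, 3): Dave: 8 -> 5, Sybil: 4 -> 7. State: Sybil=7, Bob=0, Dave=5
Event 5 (Sybil -> Bob, 3): Sybil: 7 -> 4, Bob: 0 -> 3. State: Sybil=4, Bob=3, Dave=5
Event 6 (Dave -> Sybil, 5): Dave: 5 -> 0, Sybil: 4 -> 9. State: Sybil=9, Bob=3, Dave=0

Sybil's final count: 9

Answer: 9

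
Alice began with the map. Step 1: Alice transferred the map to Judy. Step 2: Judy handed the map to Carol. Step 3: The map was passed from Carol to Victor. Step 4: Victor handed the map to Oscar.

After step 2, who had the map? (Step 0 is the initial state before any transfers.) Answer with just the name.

Answer: Carol

Derivation:
Tracking the map holder through step 2:
After step 0 (start): Alice
After step 1: Judy
After step 2: Carol

At step 2, the holder is Carol.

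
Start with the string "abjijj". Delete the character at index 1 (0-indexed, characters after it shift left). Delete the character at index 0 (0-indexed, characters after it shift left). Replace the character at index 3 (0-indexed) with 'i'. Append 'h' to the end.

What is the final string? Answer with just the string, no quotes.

Answer: jijih

Derivation:
Applying each edit step by step:
Start: "abjijj"
Op 1 (delete idx 1 = 'b'): "abjijj" -> "ajijj"
Op 2 (delete idx 0 = 'a'): "ajijj" -> "jijj"
Op 3 (replace idx 3: 'j' -> 'i'): "jijj" -> "jiji"
Op 4 (append 'h'): "jiji" -> "jijih"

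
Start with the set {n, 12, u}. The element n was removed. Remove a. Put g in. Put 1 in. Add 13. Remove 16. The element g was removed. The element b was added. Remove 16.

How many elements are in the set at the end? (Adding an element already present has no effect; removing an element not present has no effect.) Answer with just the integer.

Answer: 5

Derivation:
Tracking the set through each operation:
Start: {12, n, u}
Event 1 (remove n): removed. Set: {12, u}
Event 2 (remove a): not present, no change. Set: {12, u}
Event 3 (add g): added. Set: {12, g, u}
Event 4 (add 1): added. Set: {1, 12, g, u}
Event 5 (add 13): added. Set: {1, 12, 13, g, u}
Event 6 (remove 16): not present, no change. Set: {1, 12, 13, g, u}
Event 7 (remove g): removed. Set: {1, 12, 13, u}
Event 8 (add b): added. Set: {1, 12, 13, b, u}
Event 9 (remove 16): not present, no change. Set: {1, 12, 13, b, u}

Final set: {1, 12, 13, b, u} (size 5)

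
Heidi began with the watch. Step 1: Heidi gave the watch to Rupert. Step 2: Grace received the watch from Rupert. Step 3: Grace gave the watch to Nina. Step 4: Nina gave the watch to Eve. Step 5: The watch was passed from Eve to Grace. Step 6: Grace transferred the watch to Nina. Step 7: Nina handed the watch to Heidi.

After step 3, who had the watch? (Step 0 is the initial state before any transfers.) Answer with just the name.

Answer: Nina

Derivation:
Tracking the watch holder through step 3:
After step 0 (start): Heidi
After step 1: Rupert
After step 2: Grace
After step 3: Nina

At step 3, the holder is Nina.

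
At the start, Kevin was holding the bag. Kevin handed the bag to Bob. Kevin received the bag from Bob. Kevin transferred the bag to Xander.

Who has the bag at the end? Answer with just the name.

Tracking the bag through each event:
Start: Kevin has the bag.
After event 1: Bob has the bag.
After event 2: Kevin has the bag.
After event 3: Xander has the bag.

Answer: Xander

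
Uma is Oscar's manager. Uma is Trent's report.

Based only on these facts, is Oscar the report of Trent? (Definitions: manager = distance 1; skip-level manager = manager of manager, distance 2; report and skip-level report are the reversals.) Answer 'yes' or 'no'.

Answer: no

Derivation:
Reconstructing the manager chain from the given facts:
  Trent -> Uma -> Oscar
(each arrow means 'manager of the next')
Positions in the chain (0 = top):
  position of Trent: 0
  position of Uma: 1
  position of Oscar: 2

Oscar is at position 2, Trent is at position 0; signed distance (j - i) = -2.
'report' requires j - i = -1. Actual distance is -2, so the relation does NOT hold.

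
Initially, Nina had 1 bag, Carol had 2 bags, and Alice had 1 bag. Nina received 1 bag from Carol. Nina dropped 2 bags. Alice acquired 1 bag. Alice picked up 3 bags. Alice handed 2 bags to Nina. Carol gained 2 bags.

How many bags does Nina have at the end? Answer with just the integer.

Tracking counts step by step:
Start: Nina=1, Carol=2, Alice=1
Event 1 (Carol -> Nina, 1): Carol: 2 -> 1, Nina: 1 -> 2. State: Nina=2, Carol=1, Alice=1
Event 2 (Nina -2): Nina: 2 -> 0. State: Nina=0, Carol=1, Alice=1
Event 3 (Alice +1): Alice: 1 -> 2. State: Nina=0, Carol=1, Alice=2
Event 4 (Alice +3): Alice: 2 -> 5. State: Nina=0, Carol=1, Alice=5
Event 5 (Alice -> Nina, 2): Alice: 5 -> 3, Nina: 0 -> 2. State: Nina=2, Carol=1, Alice=3
Event 6 (Carol +2): Carol: 1 -> 3. State: Nina=2, Carol=3, Alice=3

Nina's final count: 2

Answer: 2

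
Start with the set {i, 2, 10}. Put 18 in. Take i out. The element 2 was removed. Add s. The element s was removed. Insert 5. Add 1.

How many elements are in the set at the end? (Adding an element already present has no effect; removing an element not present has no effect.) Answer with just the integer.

Answer: 4

Derivation:
Tracking the set through each operation:
Start: {10, 2, i}
Event 1 (add 18): added. Set: {10, 18, 2, i}
Event 2 (remove i): removed. Set: {10, 18, 2}
Event 3 (remove 2): removed. Set: {10, 18}
Event 4 (add s): added. Set: {10, 18, s}
Event 5 (remove s): removed. Set: {10, 18}
Event 6 (add 5): added. Set: {10, 18, 5}
Event 7 (add 1): added. Set: {1, 10, 18, 5}

Final set: {1, 10, 18, 5} (size 4)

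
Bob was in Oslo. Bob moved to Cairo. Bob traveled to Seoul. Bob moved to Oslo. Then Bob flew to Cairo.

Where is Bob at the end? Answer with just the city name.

Tracking Bob's location:
Start: Bob is in Oslo.
After move 1: Oslo -> Cairo. Bob is in Cairo.
After move 2: Cairo -> Seoul. Bob is in Seoul.
After move 3: Seoul -> Oslo. Bob is in Oslo.
After move 4: Oslo -> Cairo. Bob is in Cairo.

Answer: Cairo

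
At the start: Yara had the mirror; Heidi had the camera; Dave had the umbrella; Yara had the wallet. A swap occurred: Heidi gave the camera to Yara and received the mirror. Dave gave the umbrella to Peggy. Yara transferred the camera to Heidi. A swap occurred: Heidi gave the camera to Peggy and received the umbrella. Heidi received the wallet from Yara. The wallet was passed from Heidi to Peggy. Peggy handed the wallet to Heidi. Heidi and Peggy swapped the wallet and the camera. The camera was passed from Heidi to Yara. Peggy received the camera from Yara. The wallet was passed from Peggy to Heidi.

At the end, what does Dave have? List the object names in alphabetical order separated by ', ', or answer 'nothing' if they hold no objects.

Tracking all object holders:
Start: mirror:Yara, camera:Heidi, umbrella:Dave, wallet:Yara
Event 1 (swap camera<->mirror: now camera:Yara, mirror:Heidi). State: mirror:Heidi, camera:Yara, umbrella:Dave, wallet:Yara
Event 2 (give umbrella: Dave -> Peggy). State: mirror:Heidi, camera:Yara, umbrella:Peggy, wallet:Yara
Event 3 (give camera: Yara -> Heidi). State: mirror:Heidi, camera:Heidi, umbrella:Peggy, wallet:Yara
Event 4 (swap camera<->umbrella: now camera:Peggy, umbrella:Heidi). State: mirror:Heidi, camera:Peggy, umbrella:Heidi, wallet:Yara
Event 5 (give wallet: Yara -> Heidi). State: mirror:Heidi, camera:Peggy, umbrella:Heidi, wallet:Heidi
Event 6 (give wallet: Heidi -> Peggy). State: mirror:Heidi, camera:Peggy, umbrella:Heidi, wallet:Peggy
Event 7 (give wallet: Peggy -> Heidi). State: mirror:Heidi, camera:Peggy, umbrella:Heidi, wallet:Heidi
Event 8 (swap wallet<->camera: now wallet:Peggy, camera:Heidi). State: mirror:Heidi, camera:Heidi, umbrella:Heidi, wallet:Peggy
Event 9 (give camera: Heidi -> Yara). State: mirror:Heidi, camera:Yara, umbrella:Heidi, wallet:Peggy
Event 10 (give camera: Yara -> Peggy). State: mirror:Heidi, camera:Peggy, umbrella:Heidi, wallet:Peggy
Event 11 (give wallet: Peggy -> Heidi). State: mirror:Heidi, camera:Peggy, umbrella:Heidi, wallet:Heidi

Final state: mirror:Heidi, camera:Peggy, umbrella:Heidi, wallet:Heidi
Dave holds: (nothing).

Answer: nothing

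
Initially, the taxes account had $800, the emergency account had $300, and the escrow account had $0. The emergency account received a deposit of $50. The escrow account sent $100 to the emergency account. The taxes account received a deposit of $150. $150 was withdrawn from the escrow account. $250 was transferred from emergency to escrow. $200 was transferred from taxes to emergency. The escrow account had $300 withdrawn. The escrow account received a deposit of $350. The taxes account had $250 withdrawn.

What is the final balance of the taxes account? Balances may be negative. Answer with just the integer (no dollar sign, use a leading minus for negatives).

Tracking account balances step by step:
Start: taxes=800, emergency=300, escrow=0
Event 1 (deposit 50 to emergency): emergency: 300 + 50 = 350. Balances: taxes=800, emergency=350, escrow=0
Event 2 (transfer 100 escrow -> emergency): escrow: 0 - 100 = -100, emergency: 350 + 100 = 450. Balances: taxes=800, emergency=450, escrow=-100
Event 3 (deposit 150 to taxes): taxes: 800 + 150 = 950. Balances: taxes=950, emergency=450, escrow=-100
Event 4 (withdraw 150 from escrow): escrow: -100 - 150 = -250. Balances: taxes=950, emergency=450, escrow=-250
Event 5 (transfer 250 emergency -> escrow): emergency: 450 - 250 = 200, escrow: -250 + 250 = 0. Balances: taxes=950, emergency=200, escrow=0
Event 6 (transfer 200 taxes -> emergency): taxes: 950 - 200 = 750, emergency: 200 + 200 = 400. Balances: taxes=750, emergency=400, escrow=0
Event 7 (withdraw 300 from escrow): escrow: 0 - 300 = -300. Balances: taxes=750, emergency=400, escrow=-300
Event 8 (deposit 350 to escrow): escrow: -300 + 350 = 50. Balances: taxes=750, emergency=400, escrow=50
Event 9 (withdraw 250 from taxes): taxes: 750 - 250 = 500. Balances: taxes=500, emergency=400, escrow=50

Final balance of taxes: 500

Answer: 500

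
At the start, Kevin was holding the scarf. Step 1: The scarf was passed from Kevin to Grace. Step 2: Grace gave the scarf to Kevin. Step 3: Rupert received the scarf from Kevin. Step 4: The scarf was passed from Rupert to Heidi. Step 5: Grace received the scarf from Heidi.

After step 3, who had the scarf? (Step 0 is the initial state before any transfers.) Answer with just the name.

Answer: Rupert

Derivation:
Tracking the scarf holder through step 3:
After step 0 (start): Kevin
After step 1: Grace
After step 2: Kevin
After step 3: Rupert

At step 3, the holder is Rupert.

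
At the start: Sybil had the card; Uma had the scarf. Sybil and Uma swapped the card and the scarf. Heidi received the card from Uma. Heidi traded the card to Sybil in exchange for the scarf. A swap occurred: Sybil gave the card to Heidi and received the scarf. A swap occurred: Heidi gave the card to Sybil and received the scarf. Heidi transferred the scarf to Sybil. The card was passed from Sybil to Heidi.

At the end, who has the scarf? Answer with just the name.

Answer: Sybil

Derivation:
Tracking all object holders:
Start: card:Sybil, scarf:Uma
Event 1 (swap card<->scarf: now card:Uma, scarf:Sybil). State: card:Uma, scarf:Sybil
Event 2 (give card: Uma -> Heidi). State: card:Heidi, scarf:Sybil
Event 3 (swap card<->scarf: now card:Sybil, scarf:Heidi). State: card:Sybil, scarf:Heidi
Event 4 (swap card<->scarf: now card:Heidi, scarf:Sybil). State: card:Heidi, scarf:Sybil
Event 5 (swap card<->scarf: now card:Sybil, scarf:Heidi). State: card:Sybil, scarf:Heidi
Event 6 (give scarf: Heidi -> Sybil). State: card:Sybil, scarf:Sybil
Event 7 (give card: Sybil -> Heidi). State: card:Heidi, scarf:Sybil

Final state: card:Heidi, scarf:Sybil
The scarf is held by Sybil.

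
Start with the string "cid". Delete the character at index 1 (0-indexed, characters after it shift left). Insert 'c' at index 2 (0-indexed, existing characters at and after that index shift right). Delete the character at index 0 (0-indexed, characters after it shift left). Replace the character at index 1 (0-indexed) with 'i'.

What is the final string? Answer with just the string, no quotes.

Applying each edit step by step:
Start: "cid"
Op 1 (delete idx 1 = 'i'): "cid" -> "cd"
Op 2 (insert 'c' at idx 2): "cd" -> "cdc"
Op 3 (delete idx 0 = 'c'): "cdc" -> "dc"
Op 4 (replace idx 1: 'c' -> 'i'): "dc" -> "di"

Answer: di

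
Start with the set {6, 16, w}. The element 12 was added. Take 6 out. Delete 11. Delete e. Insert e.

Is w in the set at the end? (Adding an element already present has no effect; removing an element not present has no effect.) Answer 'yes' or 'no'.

Answer: yes

Derivation:
Tracking the set through each operation:
Start: {16, 6, w}
Event 1 (add 12): added. Set: {12, 16, 6, w}
Event 2 (remove 6): removed. Set: {12, 16, w}
Event 3 (remove 11): not present, no change. Set: {12, 16, w}
Event 4 (remove e): not present, no change. Set: {12, 16, w}
Event 5 (add e): added. Set: {12, 16, e, w}

Final set: {12, 16, e, w} (size 4)
w is in the final set.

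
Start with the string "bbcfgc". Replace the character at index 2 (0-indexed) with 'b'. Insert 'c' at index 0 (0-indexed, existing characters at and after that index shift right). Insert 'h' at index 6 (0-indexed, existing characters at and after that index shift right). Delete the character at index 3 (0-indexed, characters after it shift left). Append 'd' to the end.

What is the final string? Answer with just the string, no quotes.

Answer: cbbfghcd

Derivation:
Applying each edit step by step:
Start: "bbcfgc"
Op 1 (replace idx 2: 'c' -> 'b'): "bbcfgc" -> "bbbfgc"
Op 2 (insert 'c' at idx 0): "bbbfgc" -> "cbbbfgc"
Op 3 (insert 'h' at idx 6): "cbbbfgc" -> "cbbbfghc"
Op 4 (delete idx 3 = 'b'): "cbbbfghc" -> "cbbfghc"
Op 5 (append 'd'): "cbbfghc" -> "cbbfghcd"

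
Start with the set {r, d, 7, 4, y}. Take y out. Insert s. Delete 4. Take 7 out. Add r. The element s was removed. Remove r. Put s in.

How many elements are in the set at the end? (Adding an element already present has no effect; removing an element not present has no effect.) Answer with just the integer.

Tracking the set through each operation:
Start: {4, 7, d, r, y}
Event 1 (remove y): removed. Set: {4, 7, d, r}
Event 2 (add s): added. Set: {4, 7, d, r, s}
Event 3 (remove 4): removed. Set: {7, d, r, s}
Event 4 (remove 7): removed. Set: {d, r, s}
Event 5 (add r): already present, no change. Set: {d, r, s}
Event 6 (remove s): removed. Set: {d, r}
Event 7 (remove r): removed. Set: {d}
Event 8 (add s): added. Set: {d, s}

Final set: {d, s} (size 2)

Answer: 2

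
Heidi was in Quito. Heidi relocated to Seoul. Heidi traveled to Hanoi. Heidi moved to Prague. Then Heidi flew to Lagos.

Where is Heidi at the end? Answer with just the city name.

Answer: Lagos

Derivation:
Tracking Heidi's location:
Start: Heidi is in Quito.
After move 1: Quito -> Seoul. Heidi is in Seoul.
After move 2: Seoul -> Hanoi. Heidi is in Hanoi.
After move 3: Hanoi -> Prague. Heidi is in Prague.
After move 4: Prague -> Lagos. Heidi is in Lagos.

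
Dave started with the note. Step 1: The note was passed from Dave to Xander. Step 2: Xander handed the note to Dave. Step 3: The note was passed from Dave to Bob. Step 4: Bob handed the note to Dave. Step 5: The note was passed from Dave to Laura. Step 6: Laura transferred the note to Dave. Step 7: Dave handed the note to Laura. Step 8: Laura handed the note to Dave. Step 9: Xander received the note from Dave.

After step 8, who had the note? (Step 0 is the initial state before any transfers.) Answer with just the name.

Answer: Dave

Derivation:
Tracking the note holder through step 8:
After step 0 (start): Dave
After step 1: Xander
After step 2: Dave
After step 3: Bob
After step 4: Dave
After step 5: Laura
After step 6: Dave
After step 7: Laura
After step 8: Dave

At step 8, the holder is Dave.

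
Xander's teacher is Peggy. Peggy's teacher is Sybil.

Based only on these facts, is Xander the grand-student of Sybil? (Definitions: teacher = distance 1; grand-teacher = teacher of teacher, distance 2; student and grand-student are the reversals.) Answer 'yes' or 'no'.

Answer: yes

Derivation:
Reconstructing the teacher chain from the given facts:
  Sybil -> Peggy -> Xander
(each arrow means 'teacher of the next')
Positions in the chain (0 = top):
  position of Sybil: 0
  position of Peggy: 1
  position of Xander: 2

Xander is at position 2, Sybil is at position 0; signed distance (j - i) = -2.
'grand-student' requires j - i = -2. Actual distance is -2, so the relation HOLDS.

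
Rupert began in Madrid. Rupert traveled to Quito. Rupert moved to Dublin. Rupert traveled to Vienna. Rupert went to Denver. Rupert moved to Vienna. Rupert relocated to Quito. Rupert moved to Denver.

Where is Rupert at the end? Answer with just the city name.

Tracking Rupert's location:
Start: Rupert is in Madrid.
After move 1: Madrid -> Quito. Rupert is in Quito.
After move 2: Quito -> Dublin. Rupert is in Dublin.
After move 3: Dublin -> Vienna. Rupert is in Vienna.
After move 4: Vienna -> Denver. Rupert is in Denver.
After move 5: Denver -> Vienna. Rupert is in Vienna.
After move 6: Vienna -> Quito. Rupert is in Quito.
After move 7: Quito -> Denver. Rupert is in Denver.

Answer: Denver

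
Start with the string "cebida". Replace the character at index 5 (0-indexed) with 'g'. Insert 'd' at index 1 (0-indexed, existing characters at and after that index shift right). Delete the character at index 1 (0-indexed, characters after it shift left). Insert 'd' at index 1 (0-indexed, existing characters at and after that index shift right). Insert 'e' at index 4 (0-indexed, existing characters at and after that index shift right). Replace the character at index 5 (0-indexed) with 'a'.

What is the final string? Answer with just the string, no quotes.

Answer: cdebeadg

Derivation:
Applying each edit step by step:
Start: "cebida"
Op 1 (replace idx 5: 'a' -> 'g'): "cebida" -> "cebidg"
Op 2 (insert 'd' at idx 1): "cebidg" -> "cdebidg"
Op 3 (delete idx 1 = 'd'): "cdebidg" -> "cebidg"
Op 4 (insert 'd' at idx 1): "cebidg" -> "cdebidg"
Op 5 (insert 'e' at idx 4): "cdebidg" -> "cdebeidg"
Op 6 (replace idx 5: 'i' -> 'a'): "cdebeidg" -> "cdebeadg"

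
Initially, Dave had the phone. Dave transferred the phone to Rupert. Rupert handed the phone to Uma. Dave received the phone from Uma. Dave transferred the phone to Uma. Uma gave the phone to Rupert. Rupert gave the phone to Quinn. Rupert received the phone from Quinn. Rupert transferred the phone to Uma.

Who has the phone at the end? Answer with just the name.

Answer: Uma

Derivation:
Tracking the phone through each event:
Start: Dave has the phone.
After event 1: Rupert has the phone.
After event 2: Uma has the phone.
After event 3: Dave has the phone.
After event 4: Uma has the phone.
After event 5: Rupert has the phone.
After event 6: Quinn has the phone.
After event 7: Rupert has the phone.
After event 8: Uma has the phone.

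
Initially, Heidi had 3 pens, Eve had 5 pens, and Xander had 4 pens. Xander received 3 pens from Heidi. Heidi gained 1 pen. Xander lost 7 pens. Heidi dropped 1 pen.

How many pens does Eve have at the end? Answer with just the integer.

Tracking counts step by step:
Start: Heidi=3, Eve=5, Xander=4
Event 1 (Heidi -> Xander, 3): Heidi: 3 -> 0, Xander: 4 -> 7. State: Heidi=0, Eve=5, Xander=7
Event 2 (Heidi +1): Heidi: 0 -> 1. State: Heidi=1, Eve=5, Xander=7
Event 3 (Xander -7): Xander: 7 -> 0. State: Heidi=1, Eve=5, Xander=0
Event 4 (Heidi -1): Heidi: 1 -> 0. State: Heidi=0, Eve=5, Xander=0

Eve's final count: 5

Answer: 5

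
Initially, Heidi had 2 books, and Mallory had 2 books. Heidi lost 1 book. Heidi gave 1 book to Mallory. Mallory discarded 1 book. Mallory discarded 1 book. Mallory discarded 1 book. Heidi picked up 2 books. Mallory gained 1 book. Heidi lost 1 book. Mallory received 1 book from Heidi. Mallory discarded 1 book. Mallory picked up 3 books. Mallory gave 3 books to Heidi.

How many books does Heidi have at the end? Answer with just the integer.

Answer: 3

Derivation:
Tracking counts step by step:
Start: Heidi=2, Mallory=2
Event 1 (Heidi -1): Heidi: 2 -> 1. State: Heidi=1, Mallory=2
Event 2 (Heidi -> Mallory, 1): Heidi: 1 -> 0, Mallory: 2 -> 3. State: Heidi=0, Mallory=3
Event 3 (Mallory -1): Mallory: 3 -> 2. State: Heidi=0, Mallory=2
Event 4 (Mallory -1): Mallory: 2 -> 1. State: Heidi=0, Mallory=1
Event 5 (Mallory -1): Mallory: 1 -> 0. State: Heidi=0, Mallory=0
Event 6 (Heidi +2): Heidi: 0 -> 2. State: Heidi=2, Mallory=0
Event 7 (Mallory +1): Mallory: 0 -> 1. State: Heidi=2, Mallory=1
Event 8 (Heidi -1): Heidi: 2 -> 1. State: Heidi=1, Mallory=1
Event 9 (Heidi -> Mallory, 1): Heidi: 1 -> 0, Mallory: 1 -> 2. State: Heidi=0, Mallory=2
Event 10 (Mallory -1): Mallory: 2 -> 1. State: Heidi=0, Mallory=1
Event 11 (Mallory +3): Mallory: 1 -> 4. State: Heidi=0, Mallory=4
Event 12 (Mallory -> Heidi, 3): Mallory: 4 -> 1, Heidi: 0 -> 3. State: Heidi=3, Mallory=1

Heidi's final count: 3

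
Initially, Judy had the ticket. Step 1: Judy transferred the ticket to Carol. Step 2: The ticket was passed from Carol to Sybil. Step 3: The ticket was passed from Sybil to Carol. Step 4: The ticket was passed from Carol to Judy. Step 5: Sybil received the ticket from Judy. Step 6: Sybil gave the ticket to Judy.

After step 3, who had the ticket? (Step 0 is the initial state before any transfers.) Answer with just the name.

Tracking the ticket holder through step 3:
After step 0 (start): Judy
After step 1: Carol
After step 2: Sybil
After step 3: Carol

At step 3, the holder is Carol.

Answer: Carol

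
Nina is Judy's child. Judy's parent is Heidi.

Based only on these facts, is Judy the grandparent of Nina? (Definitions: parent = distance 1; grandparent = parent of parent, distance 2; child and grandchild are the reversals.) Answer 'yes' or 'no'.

Reconstructing the parent chain from the given facts:
  Heidi -> Judy -> Nina
(each arrow means 'parent of the next')
Positions in the chain (0 = top):
  position of Heidi: 0
  position of Judy: 1
  position of Nina: 2

Judy is at position 1, Nina is at position 2; signed distance (j - i) = 1.
'grandparent' requires j - i = 2. Actual distance is 1, so the relation does NOT hold.

Answer: no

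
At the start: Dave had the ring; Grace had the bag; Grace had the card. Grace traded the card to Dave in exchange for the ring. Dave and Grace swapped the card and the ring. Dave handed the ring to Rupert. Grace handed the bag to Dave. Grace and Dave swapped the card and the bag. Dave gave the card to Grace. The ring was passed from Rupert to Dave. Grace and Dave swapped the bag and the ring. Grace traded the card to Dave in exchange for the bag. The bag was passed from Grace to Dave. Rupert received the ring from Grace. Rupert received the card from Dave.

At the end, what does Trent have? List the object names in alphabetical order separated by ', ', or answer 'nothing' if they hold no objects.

Tracking all object holders:
Start: ring:Dave, bag:Grace, card:Grace
Event 1 (swap card<->ring: now card:Dave, ring:Grace). State: ring:Grace, bag:Grace, card:Dave
Event 2 (swap card<->ring: now card:Grace, ring:Dave). State: ring:Dave, bag:Grace, card:Grace
Event 3 (give ring: Dave -> Rupert). State: ring:Rupert, bag:Grace, card:Grace
Event 4 (give bag: Grace -> Dave). State: ring:Rupert, bag:Dave, card:Grace
Event 5 (swap card<->bag: now card:Dave, bag:Grace). State: ring:Rupert, bag:Grace, card:Dave
Event 6 (give card: Dave -> Grace). State: ring:Rupert, bag:Grace, card:Grace
Event 7 (give ring: Rupert -> Dave). State: ring:Dave, bag:Grace, card:Grace
Event 8 (swap bag<->ring: now bag:Dave, ring:Grace). State: ring:Grace, bag:Dave, card:Grace
Event 9 (swap card<->bag: now card:Dave, bag:Grace). State: ring:Grace, bag:Grace, card:Dave
Event 10 (give bag: Grace -> Dave). State: ring:Grace, bag:Dave, card:Dave
Event 11 (give ring: Grace -> Rupert). State: ring:Rupert, bag:Dave, card:Dave
Event 12 (give card: Dave -> Rupert). State: ring:Rupert, bag:Dave, card:Rupert

Final state: ring:Rupert, bag:Dave, card:Rupert
Trent holds: (nothing).

Answer: nothing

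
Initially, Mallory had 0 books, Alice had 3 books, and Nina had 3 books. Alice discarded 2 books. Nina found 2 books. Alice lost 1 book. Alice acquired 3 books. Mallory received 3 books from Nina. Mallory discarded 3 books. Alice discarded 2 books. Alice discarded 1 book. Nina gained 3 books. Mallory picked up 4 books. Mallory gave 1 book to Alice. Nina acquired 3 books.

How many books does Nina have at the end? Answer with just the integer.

Tracking counts step by step:
Start: Mallory=0, Alice=3, Nina=3
Event 1 (Alice -2): Alice: 3 -> 1. State: Mallory=0, Alice=1, Nina=3
Event 2 (Nina +2): Nina: 3 -> 5. State: Mallory=0, Alice=1, Nina=5
Event 3 (Alice -1): Alice: 1 -> 0. State: Mallory=0, Alice=0, Nina=5
Event 4 (Alice +3): Alice: 0 -> 3. State: Mallory=0, Alice=3, Nina=5
Event 5 (Nina -> Mallory, 3): Nina: 5 -> 2, Mallory: 0 -> 3. State: Mallory=3, Alice=3, Nina=2
Event 6 (Mallory -3): Mallory: 3 -> 0. State: Mallory=0, Alice=3, Nina=2
Event 7 (Alice -2): Alice: 3 -> 1. State: Mallory=0, Alice=1, Nina=2
Event 8 (Alice -1): Alice: 1 -> 0. State: Mallory=0, Alice=0, Nina=2
Event 9 (Nina +3): Nina: 2 -> 5. State: Mallory=0, Alice=0, Nina=5
Event 10 (Mallory +4): Mallory: 0 -> 4. State: Mallory=4, Alice=0, Nina=5
Event 11 (Mallory -> Alice, 1): Mallory: 4 -> 3, Alice: 0 -> 1. State: Mallory=3, Alice=1, Nina=5
Event 12 (Nina +3): Nina: 5 -> 8. State: Mallory=3, Alice=1, Nina=8

Nina's final count: 8

Answer: 8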